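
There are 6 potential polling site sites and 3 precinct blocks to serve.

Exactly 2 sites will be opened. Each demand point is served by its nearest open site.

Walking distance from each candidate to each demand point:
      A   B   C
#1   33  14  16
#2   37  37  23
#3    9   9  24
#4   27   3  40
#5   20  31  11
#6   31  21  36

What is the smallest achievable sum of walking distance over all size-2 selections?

29

Open {#3, #5}.
  A→#3 9, B→#3 9, C→#5 11  ⇒ total 29.
Compare {#1, #3}: total 34.
Compare {#4, #5}: total 34.
No size-2 selection does better; minimum is 29.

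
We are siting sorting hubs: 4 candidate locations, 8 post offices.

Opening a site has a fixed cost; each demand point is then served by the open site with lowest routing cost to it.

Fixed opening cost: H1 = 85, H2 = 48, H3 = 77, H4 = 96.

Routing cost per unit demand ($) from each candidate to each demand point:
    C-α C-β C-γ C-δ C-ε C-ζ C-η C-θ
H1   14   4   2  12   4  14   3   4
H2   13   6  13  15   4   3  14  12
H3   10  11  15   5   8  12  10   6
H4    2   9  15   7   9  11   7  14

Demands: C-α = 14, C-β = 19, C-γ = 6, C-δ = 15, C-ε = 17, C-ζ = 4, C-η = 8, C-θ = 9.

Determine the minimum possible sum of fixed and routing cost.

574

Open {H1, H4}: assign each demand point to its cheapest open site.
  C-α→H4 14×2=28, C-β→H1 19×4=76, C-γ→H1 6×2=12, C-δ→H4 15×7=105, C-ε→H1 17×4=68, C-ζ→H4 4×11=44, C-η→H1 8×3=24, C-θ→H1 9×4=36
  routing cost 393, fixed 181 → total 574.
Compare {H1, H2, H4}: routing cost 361 + fixed 229 = 590.
Compare {H1, H3, H4}: routing cost 363 + fixed 258 = 621.
Compare {H1, H2, H3, H4}: routing cost 331 + fixed 306 = 637.
All other subsets cost ≥ 590. Minimum total cost: 574.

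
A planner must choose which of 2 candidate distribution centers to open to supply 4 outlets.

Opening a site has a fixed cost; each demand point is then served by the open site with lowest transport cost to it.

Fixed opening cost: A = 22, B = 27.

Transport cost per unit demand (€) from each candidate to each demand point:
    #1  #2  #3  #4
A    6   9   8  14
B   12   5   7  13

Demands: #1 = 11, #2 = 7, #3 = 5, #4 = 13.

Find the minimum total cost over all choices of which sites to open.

Open {A, B}: assign each demand point to its cheapest open site.
  #1→A 11×6=66, #2→B 7×5=35, #3→B 5×7=35, #4→B 13×13=169
  transport cost 305, fixed 49 → total 354.
Compare {A}: transport cost 351 + fixed 22 = 373.
Compare {B}: transport cost 371 + fixed 27 = 398.

354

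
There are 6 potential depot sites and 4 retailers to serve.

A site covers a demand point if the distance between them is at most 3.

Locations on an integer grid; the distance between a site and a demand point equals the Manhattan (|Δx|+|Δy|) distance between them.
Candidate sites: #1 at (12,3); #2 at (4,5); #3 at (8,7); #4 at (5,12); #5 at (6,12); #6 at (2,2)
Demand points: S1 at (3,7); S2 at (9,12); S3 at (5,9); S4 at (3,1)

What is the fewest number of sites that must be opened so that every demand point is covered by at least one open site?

4

Coverage sets (demand points within 3 of each site):
  #1: {}
  #2: {S1}
  #3: {}
  #4: {S3}
  #5: {S2}
  #6: {S4}
No 3 sites suffice: every size-3 union leaves at least one demand point uncovered.
But {#2, #4, #5, #6} covers everything, so the minimum is 4.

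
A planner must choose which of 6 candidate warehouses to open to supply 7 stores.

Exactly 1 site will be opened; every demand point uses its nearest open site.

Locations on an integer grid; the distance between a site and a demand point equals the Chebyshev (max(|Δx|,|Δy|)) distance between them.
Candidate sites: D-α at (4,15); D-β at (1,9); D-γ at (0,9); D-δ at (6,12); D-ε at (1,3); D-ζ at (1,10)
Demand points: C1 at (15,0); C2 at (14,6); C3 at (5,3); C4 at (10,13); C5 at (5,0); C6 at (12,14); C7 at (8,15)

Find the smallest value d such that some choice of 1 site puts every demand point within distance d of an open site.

12

Open {D-δ}.
  Farthest demand point is C1 at distance 12 (to D-δ); all others are ≤ 12.
With {D-β} the worst case is 14.
With {D-ε} the worst case is 14.
No size-1 selection achieves below 12.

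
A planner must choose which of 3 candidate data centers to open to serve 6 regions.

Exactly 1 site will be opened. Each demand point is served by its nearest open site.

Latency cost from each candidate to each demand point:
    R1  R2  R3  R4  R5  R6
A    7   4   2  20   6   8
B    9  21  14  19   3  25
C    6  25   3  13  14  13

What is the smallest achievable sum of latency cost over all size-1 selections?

Open {A}.
  R1→A 7, R2→A 4, R3→A 2, R4→A 20, R5→A 6, R6→A 8  ⇒ total 47.
Compare {C}: total 74.
Compare {B}: total 91.

47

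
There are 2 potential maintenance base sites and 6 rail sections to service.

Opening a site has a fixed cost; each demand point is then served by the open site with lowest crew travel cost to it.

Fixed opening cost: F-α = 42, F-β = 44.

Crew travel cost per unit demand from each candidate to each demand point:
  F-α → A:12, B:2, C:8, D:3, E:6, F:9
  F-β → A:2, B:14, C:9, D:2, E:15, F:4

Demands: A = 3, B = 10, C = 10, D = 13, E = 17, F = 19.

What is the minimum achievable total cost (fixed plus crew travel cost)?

396

Open {F-α, F-β}: assign each demand point to its cheapest open site.
  A→F-β 3×2=6, B→F-α 10×2=20, C→F-α 10×8=80, D→F-β 13×2=26, E→F-α 17×6=102, F→F-β 19×4=76
  crew travel cost 310, fixed 86 → total 396.
Compare {F-α}: crew travel cost 448 + fixed 42 = 490.
Compare {F-β}: crew travel cost 593 + fixed 44 = 637.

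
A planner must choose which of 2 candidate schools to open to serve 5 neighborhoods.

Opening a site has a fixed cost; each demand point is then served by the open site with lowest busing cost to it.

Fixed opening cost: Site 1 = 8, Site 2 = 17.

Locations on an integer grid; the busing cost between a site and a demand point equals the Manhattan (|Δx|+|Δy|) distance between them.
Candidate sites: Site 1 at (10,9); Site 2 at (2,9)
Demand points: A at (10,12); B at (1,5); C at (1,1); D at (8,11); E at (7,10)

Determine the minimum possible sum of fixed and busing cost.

Open {Site 1}: assign each demand point to its cheapest open site.
  A→Site 1 3, B→Site 1 13, C→Site 1 17, D→Site 1 4, E→Site 1 4
  busing cost 41, fixed 8 → total 49.
Compare {Site 1, Site 2}: busing cost 25 + fixed 25 = 50.
Compare {Site 2}: busing cost 39 + fixed 17 = 56.

49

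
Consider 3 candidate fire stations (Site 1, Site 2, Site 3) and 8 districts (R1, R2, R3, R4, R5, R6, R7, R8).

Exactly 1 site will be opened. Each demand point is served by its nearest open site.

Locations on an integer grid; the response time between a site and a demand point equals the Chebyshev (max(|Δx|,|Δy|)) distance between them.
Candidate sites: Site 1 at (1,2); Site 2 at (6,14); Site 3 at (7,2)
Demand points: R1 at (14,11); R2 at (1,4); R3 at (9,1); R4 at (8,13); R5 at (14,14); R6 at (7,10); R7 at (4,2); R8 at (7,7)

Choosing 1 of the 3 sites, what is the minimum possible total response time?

56

Open {Site 3}.
  R1→Site 3 9, R2→Site 3 6, R3→Site 3 2, R4→Site 3 11, R5→Site 3 12, R6→Site 3 8, R7→Site 3 3, R8→Site 3 5  ⇒ total 56.
Compare {Site 1}: total 64.
Compare {Site 2}: total 64.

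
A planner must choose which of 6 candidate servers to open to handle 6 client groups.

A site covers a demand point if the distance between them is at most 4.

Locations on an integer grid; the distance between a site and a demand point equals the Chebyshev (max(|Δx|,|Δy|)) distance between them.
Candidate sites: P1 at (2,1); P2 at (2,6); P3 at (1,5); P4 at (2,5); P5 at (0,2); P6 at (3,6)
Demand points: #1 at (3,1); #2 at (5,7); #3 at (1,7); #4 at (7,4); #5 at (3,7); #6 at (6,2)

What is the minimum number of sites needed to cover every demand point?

2

Coverage sets (demand points within 4 of each site):
  P1: {#1, #6}
  P2: {#2, #3, #5, #6}
  P3: {#1, #2, #3, #5}
  P4: {#1, #2, #3, #5, #6}
  P5: {#1}
  P6: {#2, #3, #4, #5, #6}
No single site covers all 6 demand points.
But {P1, P6} covers everything, so the minimum is 2.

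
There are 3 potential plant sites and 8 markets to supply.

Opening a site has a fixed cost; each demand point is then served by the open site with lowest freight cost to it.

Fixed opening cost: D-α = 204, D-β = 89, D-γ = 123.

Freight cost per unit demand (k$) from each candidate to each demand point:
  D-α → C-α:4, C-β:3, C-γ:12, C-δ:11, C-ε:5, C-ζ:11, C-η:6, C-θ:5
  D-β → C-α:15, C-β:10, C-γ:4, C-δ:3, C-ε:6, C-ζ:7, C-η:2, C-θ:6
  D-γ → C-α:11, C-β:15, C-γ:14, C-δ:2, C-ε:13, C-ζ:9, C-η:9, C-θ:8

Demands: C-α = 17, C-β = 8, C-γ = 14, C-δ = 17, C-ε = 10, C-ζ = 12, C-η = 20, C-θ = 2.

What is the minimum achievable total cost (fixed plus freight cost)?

676

Open {D-α, D-β}: assign each demand point to its cheapest open site.
  C-α→D-α 17×4=68, C-β→D-α 8×3=24, C-γ→D-β 14×4=56, C-δ→D-β 17×3=51, C-ε→D-α 10×5=50, C-ζ→D-β 12×7=84, C-η→D-β 20×2=40, C-θ→D-α 2×5=10
  freight cost 383, fixed 293 → total 676.
Compare {D-β}: freight cost 638 + fixed 89 = 727.
Compare {D-β, D-γ}: freight cost 553 + fixed 212 = 765.
Compare {D-α, D-β, D-γ}: freight cost 366 + fixed 416 = 782.
All other subsets cost ≥ 727. Minimum total cost: 676.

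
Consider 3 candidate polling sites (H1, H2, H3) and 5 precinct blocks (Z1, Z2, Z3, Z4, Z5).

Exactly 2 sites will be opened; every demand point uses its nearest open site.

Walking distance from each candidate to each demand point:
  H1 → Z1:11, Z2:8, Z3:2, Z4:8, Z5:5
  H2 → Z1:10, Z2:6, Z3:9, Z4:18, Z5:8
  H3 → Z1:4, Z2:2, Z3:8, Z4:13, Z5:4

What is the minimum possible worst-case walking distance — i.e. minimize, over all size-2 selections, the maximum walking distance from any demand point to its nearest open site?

Open {H1, H3}.
  Farthest demand point is Z4 at walking distance 8 (to H1); all others are ≤ 8.
With {H1, H2} the worst case is 10.
With {H2, H3} the worst case is 13.
No size-2 selection achieves below 8.

8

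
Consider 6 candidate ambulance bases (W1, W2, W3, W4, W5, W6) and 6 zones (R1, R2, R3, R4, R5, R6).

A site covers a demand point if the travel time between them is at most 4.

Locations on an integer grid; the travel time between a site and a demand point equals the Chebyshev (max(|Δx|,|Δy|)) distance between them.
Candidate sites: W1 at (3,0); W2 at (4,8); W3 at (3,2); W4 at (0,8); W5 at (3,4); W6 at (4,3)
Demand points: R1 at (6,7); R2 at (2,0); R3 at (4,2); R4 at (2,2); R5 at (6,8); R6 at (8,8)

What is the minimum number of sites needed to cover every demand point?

Coverage sets (demand points within 4 of each site):
  W1: {R2, R3, R4}
  W2: {R1, R5, R6}
  W3: {R2, R3, R4}
  W4: {}
  W5: {R1, R2, R3, R4, R5}
  W6: {R1, R2, R3, R4}
No single site covers all 6 demand points.
But {W1, W2} covers everything, so the minimum is 2.

2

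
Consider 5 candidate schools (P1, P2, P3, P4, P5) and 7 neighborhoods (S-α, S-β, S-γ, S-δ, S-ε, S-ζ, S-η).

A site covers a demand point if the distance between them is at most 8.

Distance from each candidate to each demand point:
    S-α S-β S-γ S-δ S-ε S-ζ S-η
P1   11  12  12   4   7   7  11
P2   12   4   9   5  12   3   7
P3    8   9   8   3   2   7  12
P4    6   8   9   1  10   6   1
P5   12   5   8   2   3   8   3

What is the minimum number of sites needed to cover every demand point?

Coverage sets (demand points within 8 of each site):
  P1: {S-δ, S-ε, S-ζ}
  P2: {S-β, S-δ, S-ζ, S-η}
  P3: {S-α, S-γ, S-δ, S-ε, S-ζ}
  P4: {S-α, S-β, S-δ, S-ζ, S-η}
  P5: {S-β, S-γ, S-δ, S-ε, S-ζ, S-η}
No single site covers all 7 demand points.
But {P2, P3} covers everything, so the minimum is 2.

2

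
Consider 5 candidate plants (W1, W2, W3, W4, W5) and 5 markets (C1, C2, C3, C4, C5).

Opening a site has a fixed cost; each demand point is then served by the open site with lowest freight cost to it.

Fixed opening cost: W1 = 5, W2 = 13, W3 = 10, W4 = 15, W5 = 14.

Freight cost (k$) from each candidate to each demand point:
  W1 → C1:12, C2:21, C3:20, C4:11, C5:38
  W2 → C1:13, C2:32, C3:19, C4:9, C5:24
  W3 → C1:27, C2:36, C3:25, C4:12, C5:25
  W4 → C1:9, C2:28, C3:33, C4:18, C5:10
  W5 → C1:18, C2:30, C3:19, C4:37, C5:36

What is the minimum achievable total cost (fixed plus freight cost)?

91

Open {W1, W4}: assign each demand point to its cheapest open site.
  C1→W4 9, C2→W1 21, C3→W1 20, C4→W1 11, C5→W4 10
  freight cost 71, fixed 20 → total 91.
Compare {W1, W2, W4}: freight cost 68 + fixed 33 = 101.
Compare {W1, W3, W4}: freight cost 71 + fixed 30 = 101.
Compare {W1, W2}: freight cost 85 + fixed 18 = 103.
All other subsets cost ≥ 101. Minimum total cost: 91.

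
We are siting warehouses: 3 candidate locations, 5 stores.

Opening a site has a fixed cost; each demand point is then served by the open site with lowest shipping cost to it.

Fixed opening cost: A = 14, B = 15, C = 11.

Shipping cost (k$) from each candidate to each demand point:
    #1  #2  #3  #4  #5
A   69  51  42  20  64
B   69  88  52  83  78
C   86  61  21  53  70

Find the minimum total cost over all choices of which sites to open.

250

Open {A, C}: assign each demand point to its cheapest open site.
  #1→A 69, #2→A 51, #3→C 21, #4→A 20, #5→A 64
  shipping cost 225, fixed 25 → total 250.
Compare {A}: shipping cost 246 + fixed 14 = 260.
Compare {A, B, C}: shipping cost 225 + fixed 40 = 265.
Compare {A, B}: shipping cost 246 + fixed 29 = 275.
All other subsets cost ≥ 260. Minimum total cost: 250.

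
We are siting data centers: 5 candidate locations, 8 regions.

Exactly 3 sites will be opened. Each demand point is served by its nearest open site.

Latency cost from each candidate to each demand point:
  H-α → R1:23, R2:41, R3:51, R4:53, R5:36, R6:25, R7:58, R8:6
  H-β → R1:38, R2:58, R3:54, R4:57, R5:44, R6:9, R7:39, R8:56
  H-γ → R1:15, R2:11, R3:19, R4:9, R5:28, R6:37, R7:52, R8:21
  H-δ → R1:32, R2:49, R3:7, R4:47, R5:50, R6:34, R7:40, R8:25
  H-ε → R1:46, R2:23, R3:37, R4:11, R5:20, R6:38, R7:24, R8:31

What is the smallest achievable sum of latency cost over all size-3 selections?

128

Open {H-β, H-γ, H-ε}.
  R1→H-γ 15, R2→H-γ 11, R3→H-γ 19, R4→H-γ 9, R5→H-ε 20, R6→H-β 9, R7→H-ε 24, R8→H-γ 21  ⇒ total 128.
Compare {H-α, H-γ, H-ε}: total 129.
Compare {H-α, H-β, H-γ}: total 136.
No size-3 selection does better; minimum is 128.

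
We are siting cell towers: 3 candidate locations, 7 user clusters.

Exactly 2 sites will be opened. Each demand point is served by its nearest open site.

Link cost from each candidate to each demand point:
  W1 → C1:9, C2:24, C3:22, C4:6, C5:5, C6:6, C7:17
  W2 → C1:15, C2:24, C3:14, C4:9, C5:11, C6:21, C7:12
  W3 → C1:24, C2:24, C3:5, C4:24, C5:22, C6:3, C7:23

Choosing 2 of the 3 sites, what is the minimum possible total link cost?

69

Open {W1, W3}.
  C1→W1 9, C2→W1 24, C3→W3 5, C4→W1 6, C5→W1 5, C6→W3 3, C7→W1 17  ⇒ total 69.
Compare {W1, W2}: total 76.
Compare {W2, W3}: total 79.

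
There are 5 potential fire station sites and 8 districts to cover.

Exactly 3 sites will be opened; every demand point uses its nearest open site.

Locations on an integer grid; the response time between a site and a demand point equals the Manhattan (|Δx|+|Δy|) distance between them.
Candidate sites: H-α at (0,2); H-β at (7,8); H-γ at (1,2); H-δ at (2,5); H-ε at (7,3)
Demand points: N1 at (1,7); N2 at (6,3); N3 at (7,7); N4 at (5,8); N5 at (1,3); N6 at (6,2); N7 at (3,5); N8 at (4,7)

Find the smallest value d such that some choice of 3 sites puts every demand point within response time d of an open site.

4

Open {H-β, H-δ, H-ε}.
  Farthest demand point is N8 at response time 4 (to H-β); all others are ≤ 4.
With {H-β, H-γ, H-ε} the worst case is 5.
With {H-α, H-β, H-γ} the worst case is 6.
No size-3 selection achieves below 4.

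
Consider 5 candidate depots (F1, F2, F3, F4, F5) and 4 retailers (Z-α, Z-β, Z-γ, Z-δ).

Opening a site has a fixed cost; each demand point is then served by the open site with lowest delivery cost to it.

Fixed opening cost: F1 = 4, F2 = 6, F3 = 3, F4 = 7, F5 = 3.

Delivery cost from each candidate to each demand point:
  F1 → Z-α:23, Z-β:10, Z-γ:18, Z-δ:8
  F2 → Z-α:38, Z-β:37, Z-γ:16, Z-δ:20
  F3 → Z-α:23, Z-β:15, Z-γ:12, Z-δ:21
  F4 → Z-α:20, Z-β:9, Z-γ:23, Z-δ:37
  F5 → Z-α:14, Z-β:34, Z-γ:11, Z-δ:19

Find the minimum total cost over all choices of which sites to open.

Open {F1, F5}: assign each demand point to its cheapest open site.
  Z-α→F5 14, Z-β→F1 10, Z-γ→F5 11, Z-δ→F1 8
  delivery cost 43, fixed 7 → total 50.
Compare {F1, F3, F5}: delivery cost 43 + fixed 10 = 53.
Compare {F1, F2, F5}: delivery cost 43 + fixed 13 = 56.
Compare {F1, F4, F5}: delivery cost 42 + fixed 14 = 56.
All other subsets cost ≥ 53. Minimum total cost: 50.

50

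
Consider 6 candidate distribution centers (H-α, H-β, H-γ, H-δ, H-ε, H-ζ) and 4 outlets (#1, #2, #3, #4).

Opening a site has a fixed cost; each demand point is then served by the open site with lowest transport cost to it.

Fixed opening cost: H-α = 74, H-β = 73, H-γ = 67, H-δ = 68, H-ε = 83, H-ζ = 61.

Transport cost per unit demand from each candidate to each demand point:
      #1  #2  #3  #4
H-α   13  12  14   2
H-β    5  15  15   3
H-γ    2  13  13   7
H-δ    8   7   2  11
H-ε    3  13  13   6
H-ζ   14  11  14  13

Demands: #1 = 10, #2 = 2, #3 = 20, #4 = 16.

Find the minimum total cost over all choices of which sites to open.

293

Open {H-β, H-δ}: assign each demand point to its cheapest open site.
  #1→H-β 10×5=50, #2→H-δ 2×7=14, #3→H-δ 20×2=40, #4→H-β 16×3=48
  transport cost 152, fixed 141 → total 293.
Compare {H-α, H-δ}: transport cost 166 + fixed 142 = 308.
Compare {H-α, H-γ, H-δ}: transport cost 106 + fixed 209 = 315.
Compare {H-γ, H-δ}: transport cost 186 + fixed 135 = 321.
All other subsets cost ≥ 308. Minimum total cost: 293.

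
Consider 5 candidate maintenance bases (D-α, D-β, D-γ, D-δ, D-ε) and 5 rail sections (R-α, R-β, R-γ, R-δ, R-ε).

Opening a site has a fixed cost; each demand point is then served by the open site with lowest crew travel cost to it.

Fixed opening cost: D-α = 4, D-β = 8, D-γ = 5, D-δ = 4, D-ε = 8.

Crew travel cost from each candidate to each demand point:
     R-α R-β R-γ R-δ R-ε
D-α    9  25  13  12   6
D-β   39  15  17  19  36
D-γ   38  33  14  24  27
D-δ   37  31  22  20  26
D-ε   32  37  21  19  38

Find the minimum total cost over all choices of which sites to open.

67

Open {D-α, D-β}: assign each demand point to its cheapest open site.
  R-α→D-α 9, R-β→D-β 15, R-γ→D-α 13, R-δ→D-α 12, R-ε→D-α 6
  crew travel cost 55, fixed 12 → total 67.
Compare {D-α}: crew travel cost 65 + fixed 4 = 69.
Compare {D-α, D-β, D-δ}: crew travel cost 55 + fixed 16 = 71.
Compare {D-α, D-β, D-γ}: crew travel cost 55 + fixed 17 = 72.
All other subsets cost ≥ 69. Minimum total cost: 67.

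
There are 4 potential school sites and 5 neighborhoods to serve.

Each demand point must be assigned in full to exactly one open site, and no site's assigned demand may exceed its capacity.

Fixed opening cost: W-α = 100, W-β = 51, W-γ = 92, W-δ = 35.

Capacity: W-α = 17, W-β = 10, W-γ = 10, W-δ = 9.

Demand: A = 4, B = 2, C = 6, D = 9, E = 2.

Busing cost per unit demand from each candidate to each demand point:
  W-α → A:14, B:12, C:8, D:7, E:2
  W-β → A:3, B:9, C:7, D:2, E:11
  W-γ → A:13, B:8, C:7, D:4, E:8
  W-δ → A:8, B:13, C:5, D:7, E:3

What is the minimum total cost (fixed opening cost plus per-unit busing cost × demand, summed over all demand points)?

Open {W-β, W-γ, W-δ}; cheapest assignment that respects the capacities:
  W-β (cap 10, load 6): A, B — cost 4×3 + 2×9 = 30
  W-γ (cap 10, load 9): D — cost 9×4 = 36
  W-δ (cap 9, load 8): C, E — cost 6×5 + 2×3 = 36
  Shipping 102, fixed 178 → total 280.
  Any other capacity-feasible assignment to {W-β, W-γ, W-δ} ships for at least 102.
Compare {W-α, W-β}: its best feasible assignment gives total 296.
Compare {W-α, W-δ}: its best feasible assignment gives total 308.
Every other set of open sites that can feasibly serve all demand totals ≥ 296 even under its best assignment. Minimum: 280.

280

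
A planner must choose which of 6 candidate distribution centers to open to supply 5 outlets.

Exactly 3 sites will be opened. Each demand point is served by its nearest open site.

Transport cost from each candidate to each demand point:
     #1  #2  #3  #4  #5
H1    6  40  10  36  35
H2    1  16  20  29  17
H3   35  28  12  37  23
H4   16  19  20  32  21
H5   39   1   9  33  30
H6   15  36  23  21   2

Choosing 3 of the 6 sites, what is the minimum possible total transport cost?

34

Open {H2, H5, H6}.
  #1→H2 1, #2→H5 1, #3→H5 9, #4→H6 21, #5→H6 2  ⇒ total 34.
Compare {H1, H5, H6}: total 39.
Compare {H3, H5, H6}: total 48.
No size-3 selection does better; minimum is 34.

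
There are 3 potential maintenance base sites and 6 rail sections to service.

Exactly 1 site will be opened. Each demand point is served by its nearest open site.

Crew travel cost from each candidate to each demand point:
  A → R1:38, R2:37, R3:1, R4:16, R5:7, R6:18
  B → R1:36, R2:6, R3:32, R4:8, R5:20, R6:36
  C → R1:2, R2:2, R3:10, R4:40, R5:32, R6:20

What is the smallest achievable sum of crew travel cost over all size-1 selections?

Open {C}.
  R1→C 2, R2→C 2, R3→C 10, R4→C 40, R5→C 32, R6→C 20  ⇒ total 106.
Compare {A}: total 117.
Compare {B}: total 138.

106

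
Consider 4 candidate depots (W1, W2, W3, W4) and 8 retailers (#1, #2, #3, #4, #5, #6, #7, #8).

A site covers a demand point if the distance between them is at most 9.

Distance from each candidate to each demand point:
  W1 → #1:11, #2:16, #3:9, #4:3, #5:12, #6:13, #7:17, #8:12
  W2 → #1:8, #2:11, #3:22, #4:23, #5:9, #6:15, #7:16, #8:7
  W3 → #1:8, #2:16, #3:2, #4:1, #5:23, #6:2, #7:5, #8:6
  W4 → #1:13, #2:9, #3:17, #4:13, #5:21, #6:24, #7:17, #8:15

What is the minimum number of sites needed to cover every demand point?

3

Coverage sets (demand points within 9 of each site):
  W1: {#3, #4}
  W2: {#1, #5, #8}
  W3: {#1, #3, #4, #6, #7, #8}
  W4: {#2}
No 2 sites suffice: every size-2 union leaves at least one demand point uncovered.
But {W2, W3, W4} covers everything, so the minimum is 3.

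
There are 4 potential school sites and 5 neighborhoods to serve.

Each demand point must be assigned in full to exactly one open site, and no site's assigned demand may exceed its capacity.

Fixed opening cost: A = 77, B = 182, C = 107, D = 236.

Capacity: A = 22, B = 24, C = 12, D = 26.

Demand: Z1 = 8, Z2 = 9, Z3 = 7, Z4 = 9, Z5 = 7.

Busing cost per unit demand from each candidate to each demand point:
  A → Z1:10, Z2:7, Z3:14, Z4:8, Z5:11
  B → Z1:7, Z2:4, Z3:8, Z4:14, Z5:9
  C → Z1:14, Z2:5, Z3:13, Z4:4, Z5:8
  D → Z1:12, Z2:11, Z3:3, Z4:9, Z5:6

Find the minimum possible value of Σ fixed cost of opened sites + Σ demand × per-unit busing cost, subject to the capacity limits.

556

Open {A, B}; cheapest assignment that respects the capacities:
  A (cap 22, load 16): Z4, Z5 — cost 9×8 + 7×11 = 149
  B (cap 24, load 24): Z1, Z2, Z3 — cost 8×7 + 9×4 + 7×8 = 148
  Shipping 297, fixed 259 → total 556.
  Any other capacity-feasible assignment to {A, B} ships for at least 297.
Compare {A, D}: its best feasible assignment gives total 600.
Compare {A, B, C}: its best feasible assignment gives total 627.
Every other set of open sites that can feasibly serve all demand totals ≥ 600 even under its best assignment. Minimum: 556.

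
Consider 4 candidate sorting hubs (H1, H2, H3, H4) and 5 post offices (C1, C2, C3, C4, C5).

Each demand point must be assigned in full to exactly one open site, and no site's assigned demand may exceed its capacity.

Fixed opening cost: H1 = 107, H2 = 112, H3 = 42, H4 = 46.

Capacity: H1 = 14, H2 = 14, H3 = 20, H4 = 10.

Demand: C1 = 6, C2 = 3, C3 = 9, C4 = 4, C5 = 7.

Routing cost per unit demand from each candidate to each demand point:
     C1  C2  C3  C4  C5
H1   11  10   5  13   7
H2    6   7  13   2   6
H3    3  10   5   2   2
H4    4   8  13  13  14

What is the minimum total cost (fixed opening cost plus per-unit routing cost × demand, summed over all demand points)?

Open {H3, H4}; cheapest assignment that respects the capacities:
  H3 (cap 20, load 20): C3, C4, C5 — cost 9×5 + 4×2 + 7×2 = 67
  H4 (cap 10, load 9): C1, C2 — cost 6×4 + 3×8 = 48
  Shipping 115, fixed 88 → total 203.
  Any other capacity-feasible assignment to {H3, H4} ships for at least 115.
Compare {H1, H3}: its best feasible assignment gives total 264.
Compare {H2, H3}: its best feasible assignment gives total 278.
Every other set of open sites that can feasibly serve all demand totals ≥ 264 even under its best assignment. Minimum: 203.

203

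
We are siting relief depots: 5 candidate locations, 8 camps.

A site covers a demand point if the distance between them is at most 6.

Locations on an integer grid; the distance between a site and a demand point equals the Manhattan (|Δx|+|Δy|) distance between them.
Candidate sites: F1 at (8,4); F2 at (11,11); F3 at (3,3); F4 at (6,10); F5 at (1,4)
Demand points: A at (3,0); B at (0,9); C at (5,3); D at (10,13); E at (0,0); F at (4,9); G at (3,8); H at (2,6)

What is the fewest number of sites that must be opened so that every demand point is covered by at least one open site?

Coverage sets (demand points within 6 of each site):
  F1: {C}
  F2: {D}
  F3: {A, C, E, G, H}
  F4: {F, G}
  F5: {A, B, C, E, G, H}
No 2 sites suffice: every size-2 union leaves at least one demand point uncovered.
But {F2, F4, F5} covers everything, so the minimum is 3.

3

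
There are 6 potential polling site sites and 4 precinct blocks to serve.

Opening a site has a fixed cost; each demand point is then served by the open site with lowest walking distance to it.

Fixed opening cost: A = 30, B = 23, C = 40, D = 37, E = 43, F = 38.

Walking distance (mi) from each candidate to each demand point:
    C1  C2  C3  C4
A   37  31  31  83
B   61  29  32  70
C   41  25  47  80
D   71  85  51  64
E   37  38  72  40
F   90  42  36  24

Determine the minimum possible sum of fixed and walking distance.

Open {A, F}: assign each demand point to its cheapest open site.
  C1→A 37, C2→A 31, C3→A 31, C4→F 24
  walking distance 123, fixed 68 → total 191.
Compare {B, E}: walking distance 138 + fixed 66 = 204.
Compare {C, F}: walking distance 126 + fixed 78 = 204.
Compare {B, F}: walking distance 146 + fixed 61 = 207.
All other subsets cost ≥ 204. Minimum total cost: 191.

191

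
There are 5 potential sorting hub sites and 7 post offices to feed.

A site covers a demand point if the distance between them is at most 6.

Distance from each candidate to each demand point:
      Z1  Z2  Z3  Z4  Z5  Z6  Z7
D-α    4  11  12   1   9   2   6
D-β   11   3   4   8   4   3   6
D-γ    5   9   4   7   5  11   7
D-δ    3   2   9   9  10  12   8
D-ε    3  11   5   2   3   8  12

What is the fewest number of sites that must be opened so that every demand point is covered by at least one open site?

Coverage sets (demand points within 6 of each site):
  D-α: {Z1, Z4, Z6, Z7}
  D-β: {Z2, Z3, Z5, Z6, Z7}
  D-γ: {Z1, Z3, Z5}
  D-δ: {Z1, Z2}
  D-ε: {Z1, Z3, Z4, Z5}
No single site covers all 7 demand points.
But {D-α, D-β} covers everything, so the minimum is 2.

2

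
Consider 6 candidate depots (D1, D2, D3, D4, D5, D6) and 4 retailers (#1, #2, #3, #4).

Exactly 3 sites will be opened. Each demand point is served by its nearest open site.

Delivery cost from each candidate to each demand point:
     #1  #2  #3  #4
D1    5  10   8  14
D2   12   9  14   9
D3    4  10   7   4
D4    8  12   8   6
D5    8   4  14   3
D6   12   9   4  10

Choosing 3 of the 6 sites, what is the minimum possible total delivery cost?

15

Open {D3, D5, D6}.
  #1→D3 4, #2→D5 4, #3→D6 4, #4→D5 3  ⇒ total 15.
Compare {D1, D5, D6}: total 16.
Compare {D1, D3, D5}: total 18.
No size-3 selection does better; minimum is 15.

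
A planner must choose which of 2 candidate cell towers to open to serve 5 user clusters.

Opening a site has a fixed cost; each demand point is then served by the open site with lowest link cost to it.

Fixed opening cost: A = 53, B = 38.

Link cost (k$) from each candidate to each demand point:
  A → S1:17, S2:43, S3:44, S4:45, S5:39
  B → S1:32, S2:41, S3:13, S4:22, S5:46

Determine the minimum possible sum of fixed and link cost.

Open {B}: assign each demand point to its cheapest open site.
  S1→B 32, S2→B 41, S3→B 13, S4→B 22, S5→B 46
  link cost 154, fixed 38 → total 192.
Compare {A, B}: link cost 132 + fixed 91 = 223.
Compare {A}: link cost 188 + fixed 53 = 241.

192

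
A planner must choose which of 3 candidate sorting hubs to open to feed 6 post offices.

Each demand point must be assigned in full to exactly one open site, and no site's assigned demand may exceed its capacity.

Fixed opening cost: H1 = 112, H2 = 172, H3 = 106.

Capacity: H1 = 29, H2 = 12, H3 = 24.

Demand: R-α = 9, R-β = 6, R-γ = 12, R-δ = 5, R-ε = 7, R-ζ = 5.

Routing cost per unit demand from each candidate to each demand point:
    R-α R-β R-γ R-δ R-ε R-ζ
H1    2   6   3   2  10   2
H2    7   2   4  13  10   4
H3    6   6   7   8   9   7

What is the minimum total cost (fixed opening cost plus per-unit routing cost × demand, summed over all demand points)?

416

Open {H1, H3}; cheapest assignment that respects the capacities:
  H1 (cap 29, load 26): R-α, R-γ, R-δ — cost 9×2 + 12×3 + 5×2 = 64
  H3 (cap 24, load 18): R-β, R-ε, R-ζ — cost 6×6 + 7×9 + 5×7 = 134
  Shipping 198, fixed 218 → total 416.
  Any other capacity-feasible assignment to {H1, H3} ships for at least 198.
Compare {H1, H2, H3}: its best feasible assignment gives total 549.
Every other set of open sites that can feasibly serve all demand totals ≥ 549 even under its best assignment. Minimum: 416.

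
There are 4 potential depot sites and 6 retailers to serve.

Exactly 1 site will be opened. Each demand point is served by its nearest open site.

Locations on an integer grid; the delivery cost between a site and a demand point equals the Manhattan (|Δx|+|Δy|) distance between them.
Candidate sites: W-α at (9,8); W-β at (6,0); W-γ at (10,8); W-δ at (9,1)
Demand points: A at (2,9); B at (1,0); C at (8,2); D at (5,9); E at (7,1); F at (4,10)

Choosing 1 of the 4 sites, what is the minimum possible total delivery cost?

46

Open {W-β}.
  A→W-β 13, B→W-β 5, C→W-β 4, D→W-β 10, E→W-β 2, F→W-β 12  ⇒ total 46.
Compare {W-α}: total 52.
Compare {W-δ}: total 54.
No size-1 selection does better; minimum is 46.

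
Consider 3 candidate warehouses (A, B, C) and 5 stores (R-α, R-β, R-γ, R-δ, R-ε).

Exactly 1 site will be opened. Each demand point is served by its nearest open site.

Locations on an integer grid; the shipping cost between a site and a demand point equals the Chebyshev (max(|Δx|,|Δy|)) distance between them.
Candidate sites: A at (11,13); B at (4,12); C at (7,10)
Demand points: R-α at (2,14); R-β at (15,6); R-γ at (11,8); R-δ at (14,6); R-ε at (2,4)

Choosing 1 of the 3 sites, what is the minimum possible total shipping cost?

30

Open {C}.
  R-α→C 5, R-β→C 8, R-γ→C 4, R-δ→C 7, R-ε→C 6  ⇒ total 30.
Compare {A}: total 37.
Compare {B}: total 38.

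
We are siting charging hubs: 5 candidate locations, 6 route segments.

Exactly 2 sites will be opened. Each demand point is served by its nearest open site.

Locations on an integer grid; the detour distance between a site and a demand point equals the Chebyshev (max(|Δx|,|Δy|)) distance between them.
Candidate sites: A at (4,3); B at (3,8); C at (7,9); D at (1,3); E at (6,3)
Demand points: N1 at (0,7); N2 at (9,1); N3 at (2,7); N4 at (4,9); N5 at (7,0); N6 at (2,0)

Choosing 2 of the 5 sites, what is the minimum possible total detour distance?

Open {B, E}.
  N1→B 3, N2→E 3, N3→B 1, N4→B 1, N5→E 3, N6→E 4  ⇒ total 15.
Compare {A, B}: total 16.
Compare {B, D}: total 21.
No size-2 selection does better; minimum is 15.

15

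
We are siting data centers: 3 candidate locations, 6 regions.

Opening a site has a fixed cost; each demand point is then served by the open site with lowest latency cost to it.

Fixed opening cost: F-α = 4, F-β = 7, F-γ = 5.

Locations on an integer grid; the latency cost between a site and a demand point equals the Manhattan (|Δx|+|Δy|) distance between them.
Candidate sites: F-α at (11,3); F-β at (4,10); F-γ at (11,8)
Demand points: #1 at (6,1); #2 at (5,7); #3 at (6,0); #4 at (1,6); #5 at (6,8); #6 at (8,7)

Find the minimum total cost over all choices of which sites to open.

48

Open {F-α, F-β}: assign each demand point to its cheapest open site.
  #1→F-α 7, #2→F-β 4, #3→F-α 8, #4→F-β 7, #5→F-β 4, #6→F-α 7
  latency cost 37, fixed 11 → total 48.
Compare {F-α, F-β, F-γ}: latency cost 34 + fixed 16 = 50.
Compare {F-β}: latency cost 45 + fixed 7 = 52.
Compare {F-α, F-γ}: latency cost 43 + fixed 9 = 52.
All other subsets cost ≥ 50. Minimum total cost: 48.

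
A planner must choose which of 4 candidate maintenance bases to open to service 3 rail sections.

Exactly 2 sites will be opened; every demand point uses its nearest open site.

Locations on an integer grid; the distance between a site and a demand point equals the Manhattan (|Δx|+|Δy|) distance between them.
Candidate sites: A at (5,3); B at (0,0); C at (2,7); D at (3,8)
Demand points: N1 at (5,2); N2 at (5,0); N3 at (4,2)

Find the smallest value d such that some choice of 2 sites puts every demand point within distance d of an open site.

Open {A, B}.
  Farthest demand point is N2 at distance 3 (to A); all others are ≤ 3.
With {A, C} the worst case is 3.
With {A, D} the worst case is 3.
No size-2 selection achieves below 3.

3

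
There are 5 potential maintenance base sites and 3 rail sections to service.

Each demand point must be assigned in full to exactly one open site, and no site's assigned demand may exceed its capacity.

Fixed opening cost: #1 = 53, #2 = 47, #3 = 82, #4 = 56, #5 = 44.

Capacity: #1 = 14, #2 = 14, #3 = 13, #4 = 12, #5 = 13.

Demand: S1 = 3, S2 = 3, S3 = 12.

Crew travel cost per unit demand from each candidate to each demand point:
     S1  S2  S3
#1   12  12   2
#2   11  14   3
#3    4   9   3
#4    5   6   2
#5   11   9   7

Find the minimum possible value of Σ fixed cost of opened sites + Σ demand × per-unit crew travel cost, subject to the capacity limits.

166

Open {#1, #4}; cheapest assignment that respects the capacities:
  #1 (cap 14, load 12): S3 — cost 12×2 = 24
  #4 (cap 12, load 6): S1, S2 — cost 3×5 + 3×6 = 33
  Shipping 57, fixed 109 → total 166.
  Any other capacity-feasible assignment to {#1, #4} ships for at least 57.
Compare {#2, #4}: its best feasible assignment gives total 172.
Compare {#1, #5}: its best feasible assignment gives total 181.
Every other set of open sites that can feasibly serve all demand totals ≥ 172 even under its best assignment. Minimum: 166.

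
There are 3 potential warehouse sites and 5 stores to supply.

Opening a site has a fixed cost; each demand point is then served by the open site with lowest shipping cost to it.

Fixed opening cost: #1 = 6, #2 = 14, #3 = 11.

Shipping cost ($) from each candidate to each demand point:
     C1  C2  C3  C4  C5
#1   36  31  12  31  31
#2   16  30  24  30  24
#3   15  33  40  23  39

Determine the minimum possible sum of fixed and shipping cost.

129

Open {#1, #3}: assign each demand point to its cheapest open site.
  C1→#3 15, C2→#1 31, C3→#1 12, C4→#3 23, C5→#1 31
  shipping cost 112, fixed 17 → total 129.
Compare {#1, #2}: shipping cost 112 + fixed 20 = 132.
Compare {#1, #2, #3}: shipping cost 104 + fixed 31 = 135.
Compare {#2}: shipping cost 124 + fixed 14 = 138.
All other subsets cost ≥ 132. Minimum total cost: 129.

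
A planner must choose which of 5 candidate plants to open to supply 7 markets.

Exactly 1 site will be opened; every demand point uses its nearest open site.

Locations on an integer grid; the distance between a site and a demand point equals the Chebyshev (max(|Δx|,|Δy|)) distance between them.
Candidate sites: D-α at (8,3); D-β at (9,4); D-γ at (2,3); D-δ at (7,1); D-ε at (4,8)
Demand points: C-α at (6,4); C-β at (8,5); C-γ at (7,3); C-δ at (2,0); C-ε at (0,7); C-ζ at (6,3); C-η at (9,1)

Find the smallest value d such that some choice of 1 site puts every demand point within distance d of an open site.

7

Open {D-γ}.
  Farthest demand point is C-η at distance 7 (to D-γ); all others are ≤ 7.
With {D-δ} the worst case is 7.
With {D-α} the worst case is 8.
No size-1 selection achieves below 7.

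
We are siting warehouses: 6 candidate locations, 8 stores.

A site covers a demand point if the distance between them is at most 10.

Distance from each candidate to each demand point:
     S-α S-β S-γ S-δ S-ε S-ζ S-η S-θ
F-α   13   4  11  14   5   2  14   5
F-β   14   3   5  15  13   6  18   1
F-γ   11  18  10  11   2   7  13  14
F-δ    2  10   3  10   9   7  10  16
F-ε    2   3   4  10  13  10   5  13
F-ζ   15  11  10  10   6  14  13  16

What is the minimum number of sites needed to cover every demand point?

2

Coverage sets (demand points within 10 of each site):
  F-α: {S-β, S-ε, S-ζ, S-θ}
  F-β: {S-β, S-γ, S-ζ, S-θ}
  F-γ: {S-γ, S-ε, S-ζ}
  F-δ: {S-α, S-β, S-γ, S-δ, S-ε, S-ζ, S-η}
  F-ε: {S-α, S-β, S-γ, S-δ, S-ζ, S-η}
  F-ζ: {S-γ, S-δ, S-ε}
No single site covers all 8 demand points.
But {F-α, F-δ} covers everything, so the minimum is 2.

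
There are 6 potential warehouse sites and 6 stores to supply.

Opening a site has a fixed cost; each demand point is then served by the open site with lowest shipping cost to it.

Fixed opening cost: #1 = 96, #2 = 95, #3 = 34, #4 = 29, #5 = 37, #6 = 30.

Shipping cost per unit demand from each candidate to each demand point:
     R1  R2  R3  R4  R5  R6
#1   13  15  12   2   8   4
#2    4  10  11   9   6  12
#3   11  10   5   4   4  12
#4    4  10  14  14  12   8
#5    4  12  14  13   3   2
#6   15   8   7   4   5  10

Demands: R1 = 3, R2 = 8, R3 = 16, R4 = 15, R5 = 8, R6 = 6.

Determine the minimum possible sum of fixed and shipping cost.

Open {#3, #5}: assign each demand point to its cheapest open site.
  R1→#5 3×4=12, R2→#3 8×10=80, R3→#3 16×5=80, R4→#3 15×4=60, R5→#5 8×3=24, R6→#5 6×2=12
  shipping cost 268, fixed 71 → total 339.
Compare {#5, #6}: shipping cost 284 + fixed 67 = 351.
Compare {#3, #5, #6}: shipping cost 252 + fixed 101 = 353.
Compare {#3, #4, #5}: shipping cost 268 + fixed 100 = 368.
All other subsets cost ≥ 351. Minimum total cost: 339.

339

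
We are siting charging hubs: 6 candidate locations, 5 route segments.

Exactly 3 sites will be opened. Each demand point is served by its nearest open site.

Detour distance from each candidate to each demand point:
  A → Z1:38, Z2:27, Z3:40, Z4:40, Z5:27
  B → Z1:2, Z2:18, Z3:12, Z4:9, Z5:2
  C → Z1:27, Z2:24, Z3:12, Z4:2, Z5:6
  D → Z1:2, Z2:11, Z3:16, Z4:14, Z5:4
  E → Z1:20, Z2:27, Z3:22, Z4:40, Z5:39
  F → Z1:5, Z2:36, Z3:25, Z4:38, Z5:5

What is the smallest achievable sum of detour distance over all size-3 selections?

Open {B, C, D}.
  Z1→B 2, Z2→D 11, Z3→B 12, Z4→C 2, Z5→B 2  ⇒ total 29.
Compare {A, C, D}: total 31.
Compare {C, D, E}: total 31.
No size-3 selection does better; minimum is 29.

29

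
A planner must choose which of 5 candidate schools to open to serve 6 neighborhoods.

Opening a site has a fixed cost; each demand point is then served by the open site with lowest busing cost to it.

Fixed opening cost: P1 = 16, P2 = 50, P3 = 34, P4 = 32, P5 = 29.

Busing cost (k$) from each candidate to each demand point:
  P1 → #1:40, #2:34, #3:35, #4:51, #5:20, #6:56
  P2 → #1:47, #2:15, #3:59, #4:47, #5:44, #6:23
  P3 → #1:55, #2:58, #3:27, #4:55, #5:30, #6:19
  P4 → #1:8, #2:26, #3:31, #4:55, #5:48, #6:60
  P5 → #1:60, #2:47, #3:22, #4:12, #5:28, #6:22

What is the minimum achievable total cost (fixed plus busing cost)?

179

Open {P4, P5}: assign each demand point to its cheapest open site.
  #1→P4 8, #2→P4 26, #3→P5 22, #4→P5 12, #5→P5 28, #6→P5 22
  busing cost 118, fixed 61 → total 179.
Compare {P1, P4, P5}: busing cost 110 + fixed 77 = 187.
Compare {P1, P5}: busing cost 150 + fixed 45 = 195.
Compare {P3, P4, P5}: busing cost 115 + fixed 95 = 210.
All other subsets cost ≥ 187. Minimum total cost: 179.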